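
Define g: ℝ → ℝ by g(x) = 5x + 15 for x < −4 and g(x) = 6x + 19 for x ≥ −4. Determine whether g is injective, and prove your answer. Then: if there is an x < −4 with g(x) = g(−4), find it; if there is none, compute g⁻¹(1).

Both pieces are strictly increasing (slopes 5 and 6), so each is injective on its own interval.
The left piece maps (−∞, −4) onto (−∞, −5); the right piece maps [−4, ∞) onto [−5, ∞).
These images are disjoint, so no value is attained by both pieces. Therefore g is injective.
Because the two images are disjoint, no x < −4 has g(x) = g(−4), so we compute g⁻¹(1): 1 lies in [−5, ∞), so solve 6x + 19 = 1: x = (1 − 19)/6 = −3.

-3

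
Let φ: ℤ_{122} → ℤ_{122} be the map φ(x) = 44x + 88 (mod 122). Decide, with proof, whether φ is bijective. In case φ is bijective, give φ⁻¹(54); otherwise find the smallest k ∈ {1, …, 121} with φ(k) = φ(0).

We have gcd(44, 122) = 2 > 1. Taking a = 0 and b = 61: φ(0) = 88 and φ(61) = 44·61 + 88 = 2772 ≡ 88 (mod 122).
So φ(0) = φ(61) while 0 ≠ 61, therefore φ is not injective, hence not bijective.
Since φ is not bijective, we find the least positive k with φ(k) = φ(0): this means 44k ≡ 0 (mod 122), i.e. 122 ∣ 44k. Since gcd(44, 122) = 2, dividing through by 2 this holds exactly when 61 ∣ 22k, and as gcd(22, 61) = 1, exactly when 61 ∣ k.
The smallest positive such k is 61.

61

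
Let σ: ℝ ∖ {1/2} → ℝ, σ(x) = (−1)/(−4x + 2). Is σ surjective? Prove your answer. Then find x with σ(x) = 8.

If σ(x) = 0, cross-multiplying gives −4(−1) = 0(−4x + 2), which simplifies to 4 = 0 — false.  So 0 has no preimage and σ is not surjective.
Solving σ(x) = 8: cross-multiplying gives −1 = 8(−4x + 2), which rearranges to 32x = 17, so x = 17/32.

17/32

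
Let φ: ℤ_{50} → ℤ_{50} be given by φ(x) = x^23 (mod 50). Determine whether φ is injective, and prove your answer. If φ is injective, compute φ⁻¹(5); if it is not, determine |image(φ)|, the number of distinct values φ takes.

42

φ(0) = 0^23 = 0.
φ(10): Repeated squaring mod 50: 10^1 ≡ 10, 10^2 ≡ 10² = 100 ≡ 0, 10^4 ≡ 0² = 0, 10^8 ≡ 0² = 0, 10^16 ≡ 0² = 0. Since 23 = 16 + 4 + 2 + 1, 10^23 ≡ 0·0·0·10: 0·0 = 0, then 0·0 = 0, then 0·10 = 0. So 10^23 ≡ 0 (mod 50).
So φ(0) = φ(10) = 0 while 0 ≠ 10, so φ is not injective.
Since φ is not injective, we determine |image(φ)|. Computing x^23 mod 50 for each x (by repeated squaring, reducing mod 50 at every step), the values φ(0), φ(1), …, φ(49) are: 0, 1, 8, 27, 14, 25, 16, 43, 12, 29, 0, 31, 28, 47, 44, 25, 46, 13, 32, 9, 0, 11, 48, 17, 24, 25, 26, 33, 2, 39, 0, 41, 18, 37, 4, 25, 6, 3, 22, 19, 0, 21, 38, 7, 34, 25, 36, 23, 42, 49.
The distinct values are {0, 1, 2, 3, 4, 6, 7, 8, 9, 11, 12, 13, 14, 16, 17, 18, 19, 21, 22, 23, 24, 25, 26, 27, 28, 29, 31, 32, 33, 34, 36, 37, 38, 39, 41, 42, 43, 44, 46, 47, 48, 49}; there are 42 of them.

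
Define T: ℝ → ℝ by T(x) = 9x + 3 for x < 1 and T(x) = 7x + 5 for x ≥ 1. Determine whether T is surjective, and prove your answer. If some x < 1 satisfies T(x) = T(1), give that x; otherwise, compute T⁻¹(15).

Both pieces are strictly increasing (slopes 9 and 7), so each is injective on its own interval.
The left piece maps (−∞, 1) onto (−∞, 12); the right piece maps [1, ∞) onto [12, ∞).
These images together cover ℝ, so T is surjective.
Because the two images are disjoint, no x < 1 has T(x) = T(1), so we compute T⁻¹(15): 15 lies in [12, ∞), so solve 7x + 5 = 15: x = (15 − 5)/7 = 10/7.

10/7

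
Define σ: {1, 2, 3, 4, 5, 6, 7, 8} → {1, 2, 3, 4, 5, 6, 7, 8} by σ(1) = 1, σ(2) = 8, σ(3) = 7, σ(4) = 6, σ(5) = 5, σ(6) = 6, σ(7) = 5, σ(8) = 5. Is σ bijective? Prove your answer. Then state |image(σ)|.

5

σ(4) = 6 = σ(6) with 4 ≠ 6, so σ is not injective, hence not bijective.
The image of σ is {1, 5, 6, 7, 8}, which has 5 elements.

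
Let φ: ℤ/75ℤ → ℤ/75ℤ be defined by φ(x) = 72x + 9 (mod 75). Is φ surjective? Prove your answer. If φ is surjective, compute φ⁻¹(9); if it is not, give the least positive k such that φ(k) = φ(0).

25

Since gcd(72, 75) = 3, we have 72x ≡ 0 (mod 3) for all x, so φ(x) ≡ 0 (mod 3).
But 1 ≢ 0 (mod 3), so 1 ∈ ℤ/75ℤ has no preimage. Hence φ is not surjective.
Since φ is not surjective, we find the least positive k with φ(k) = φ(0): this means 72k ≡ 0 (mod 75), i.e. 75 ∣ 72k. Since gcd(72, 75) = 3, dividing through by 3 this holds exactly when 25 ∣ 24k, and as gcd(24, 25) = 1, exactly when 25 ∣ k.
The smallest positive such k is 25.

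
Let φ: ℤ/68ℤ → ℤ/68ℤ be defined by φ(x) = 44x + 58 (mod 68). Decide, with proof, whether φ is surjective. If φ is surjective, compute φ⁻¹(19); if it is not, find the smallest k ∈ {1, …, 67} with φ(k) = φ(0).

Since gcd(44, 68) = 4, we have 44x ≡ 0 (mod 4) for all x, so φ(x) ≡ 2 (mod 4).
But 0 ≢ 2 (mod 4), so 0 ∈ ℤ/68ℤ has no preimage. Hence φ is not surjective.
Since φ is not surjective, we find the least positive k with φ(k) = φ(0): this means 44k ≡ 0 (mod 68), i.e. 68 ∣ 44k. Since gcd(44, 68) = 4, dividing through by 4 this holds exactly when 17 ∣ 11k, and as gcd(11, 17) = 1, exactly when 17 ∣ k.
The smallest positive such k is 17.

17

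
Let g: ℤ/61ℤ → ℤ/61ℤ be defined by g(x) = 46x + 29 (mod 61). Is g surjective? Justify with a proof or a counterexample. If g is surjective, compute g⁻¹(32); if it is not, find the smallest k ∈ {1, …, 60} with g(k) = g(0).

12

Since gcd(46, 61) = 1, 46 is invertible modulo 61. Euclid's algorithm: 61 = 1·46 + 15, 46 = 3·15 + 1; back-substituting gives 1 = 4·46 − 3·61, so 46⁻¹ ≡ 4 (mod 61).
For any y ∈ ℤ/61ℤ, x = 4(y − 29) mod 61 satisfies g(x) = 46·4(y − 29) + 29 ≡ y (since 46·4 ≡ 1 mod 61). So every y has a preimage.
Hence g is surjective.
Since g is surjective, we compute g⁻¹(32): solve 46x + 29 ≡ 32 (mod 61), i.e. 46x ≡ 3 (mod 61).
Multiplying by 46⁻¹ = 4 gives x ≡ 4·3 = 12 ≡ 12 (mod 61).
Check: g(12) = 46·12 + 29 = 581 = 9·61 + 32 ≡ 32 (mod 61).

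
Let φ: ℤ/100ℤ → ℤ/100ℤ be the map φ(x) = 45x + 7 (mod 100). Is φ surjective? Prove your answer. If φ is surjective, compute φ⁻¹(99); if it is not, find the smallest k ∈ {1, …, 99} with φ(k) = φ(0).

Recall that surjectivity means every element of the codomain has a preimage under φ.
Since gcd(45, 100) = 5, we have 45x ≡ 0 (mod 5) for all x, so φ(x) ≡ 2 (mod 5).
But 0 ≢ 2 (mod 5), so 0 ∈ ℤ/100ℤ has no preimage. Hence φ is not surjective.
Since φ is not surjective, we find the least positive k with φ(k) = φ(0): this means 45k ≡ 0 (mod 100), i.e. 100 ∣ 45k. Since gcd(45, 100) = 5, dividing through by 5 this holds exactly when 20 ∣ 9k, and as gcd(9, 20) = 1, exactly when 20 ∣ k.
The smallest positive such k is 20.

20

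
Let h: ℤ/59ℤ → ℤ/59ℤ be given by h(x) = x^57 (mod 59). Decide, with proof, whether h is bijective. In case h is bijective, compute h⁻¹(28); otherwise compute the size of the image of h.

19

Since 59 is prime, the nonzero elements of ℤ/59ℤ form a cyclic group of order 58.
As gcd(57, 58) = 1, raising to the 57th power is a bijection on this group: if s^57 ≡ t^57 then (st^{−1})^57 = 1, and the only element of order dividing gcd(57, 58) = 1 is 1, so s = t.
With h(0) = 0 this makes h injective on all of ℤ/59ℤ, hence bijective (finite equal-size domain and codomain). In particular h is bijective.
Since h is bijective, we find the preimage of 28. The inverse of x ↦ x^57 on (ℤ/59ℤ)^× is x ↦ x^57, because 57·57 = 3249 = 56·58 + 1 ≡ 1 (mod 58) and x^{58} = 1 for x ≠ 0 (Fermat). So h⁻¹(28) = 28^57 mod 59.
Repeated squaring mod 59: 28^1 ≡ 28, 28^2 ≡ 28² = 784 ≡ 17, 28^4 ≡ 17² = 289 ≡ 53, 28^8 ≡ 53² = 2809 ≡ 36, 28^16 ≡ 36² = 1296 ≡ 57, 28^32 ≡ 57² = 3249 ≡ 4. Since 57 = 32 + 16 + 8 + 1, 28^57 ≡ 4·57·36·28: 4·57 = 228 ≡ 51, then 51·36 = 1836 ≡ 7, then 7·28 = 196 ≡ 19. So 28^57 ≡ 19 (mod 59).
Hence h⁻¹(28) = 19.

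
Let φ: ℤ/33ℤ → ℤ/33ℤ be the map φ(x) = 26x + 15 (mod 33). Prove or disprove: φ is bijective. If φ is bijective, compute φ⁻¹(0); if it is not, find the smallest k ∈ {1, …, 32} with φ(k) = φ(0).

21

If φ(x_1) = φ(x_2), then 26x_1 ≡ 26x_2 (mod 33). Because gcd(26, 33) = 1, we may cancel 26 to get x_1 ≡ x_2 (mod 33).
We now compute 26⁻¹ mod 33 explicitly. Euclid's algorithm: 33 = 1·26 + 7, 26 = 3·7 + 5, 7 = 1·5 + 2, 5 = 2·2 + 1; back-substituting gives 1 = 14·26 − 11·33, so 26⁻¹ ≡ 14 (mod 33).
Then y ↦ 14(y − 15) is a two-sided inverse to φ, so every y ∈ ℤ/33ℤ has a preimage.
Hence φ is bijective.
Since φ is bijective, we find φ⁻¹(0): we need 26x ≡ 0 − 15 ≡ 18 (mod 33). Using 26⁻¹ = 14: x ≡ 14·18 = 252 = 7·33 + 21, so x = 21.
Check: φ(21) = 26·21 + 15 = 561 = 17·33 + 0 ≡ 0 (mod 33).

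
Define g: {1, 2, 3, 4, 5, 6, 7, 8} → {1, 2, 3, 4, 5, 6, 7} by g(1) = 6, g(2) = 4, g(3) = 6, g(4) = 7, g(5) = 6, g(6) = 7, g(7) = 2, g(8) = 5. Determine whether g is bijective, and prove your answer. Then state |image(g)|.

5

g(1) = 6 = g(3) with 1 ≠ 3, so g is not injective, hence not bijective.
The image of g is {2, 4, 5, 6, 7}, which has 5 elements.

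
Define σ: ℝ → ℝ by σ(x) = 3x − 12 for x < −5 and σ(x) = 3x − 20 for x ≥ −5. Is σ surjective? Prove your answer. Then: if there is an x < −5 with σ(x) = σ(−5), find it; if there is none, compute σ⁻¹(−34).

Both pieces are strictly increasing (slopes 3 and 3), so each is injective on its own interval.
The left piece maps (−∞, −5) onto (−∞, −27); the right piece maps [−5, ∞) onto [−35, ∞).
The union (−∞, −27) ∪ [−35, ∞) covers ℝ, so σ is surjective.
For the follow-up: the images overlap, so an x < −5 with σ(x) = σ(−5) exists. σ(−5) = −35; solving 3x − 12 = −35 for x < −5 gives x = (−35 + 12)/3 = −23/3.

-23/3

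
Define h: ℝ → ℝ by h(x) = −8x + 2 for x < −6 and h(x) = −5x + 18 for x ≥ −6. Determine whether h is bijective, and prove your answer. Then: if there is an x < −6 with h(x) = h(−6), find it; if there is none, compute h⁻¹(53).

Both pieces are strictly decreasing (slopes −8 and −5), so each is injective on its own interval.
The left piece maps (−∞, −6) onto (50, ∞); the right piece maps [−6, ∞) onto (−∞, 48].
The images leave a gap (50 has no preimage), so h is not surjective, hence not bijective.
Because the two images are disjoint, no x < −6 has h(x) = h(−6), so we compute h⁻¹(53): 53 lies in (50, ∞), so solve −8x + 2 = 53: x = (53 − 2)/(−8) = −51/8.

-51/8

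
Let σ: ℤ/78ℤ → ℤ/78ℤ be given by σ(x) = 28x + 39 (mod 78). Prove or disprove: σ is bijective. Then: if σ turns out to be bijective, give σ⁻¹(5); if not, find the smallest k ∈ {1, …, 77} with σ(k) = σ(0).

We have gcd(28, 78) = 2 > 1. Taking a = 0 and b = 39: σ(0) = 39 and σ(39) = 28·39 + 39 = 1131 ≡ 39 (mod 78).
So σ(0) = σ(39) while 0 ≠ 39, thus σ is not injective, hence not bijective.
Since σ is not bijective, we find the least positive k with σ(k) = σ(0): this means 28k ≡ 0 (mod 78), i.e. 78 ∣ 28k. Since gcd(28, 78) = 2, dividing through by 2 this holds exactly when 39 ∣ 14k, and as gcd(14, 39) = 1, exactly when 39 ∣ k.
The smallest positive such k is 39.

39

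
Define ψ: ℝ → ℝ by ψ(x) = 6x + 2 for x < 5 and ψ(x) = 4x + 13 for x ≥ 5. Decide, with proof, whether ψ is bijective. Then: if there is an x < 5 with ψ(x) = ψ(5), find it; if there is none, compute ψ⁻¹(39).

Both pieces are strictly increasing (slopes 6 and 4), so each is injective on its own interval.
The left piece maps (−∞, 5) onto (−∞, 32); the right piece maps [5, ∞) onto [33, ∞).
The images leave a gap (32 has no preimage), so ψ is not surjective, hence not bijective.
Because the two images are disjoint, no x < 5 has ψ(x) = ψ(5), so we compute ψ⁻¹(39): 39 lies in [33, ∞), so solve 4x + 13 = 39: x = (39 − 13)/4 = 13/2.

13/2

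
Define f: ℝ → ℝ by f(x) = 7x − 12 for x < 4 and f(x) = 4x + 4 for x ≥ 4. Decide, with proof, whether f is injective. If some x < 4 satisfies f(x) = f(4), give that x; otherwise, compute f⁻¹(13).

Both pieces are strictly increasing (slopes 7 and 4), so each is injective on its own interval.
The left piece maps (−∞, 4) onto (−∞, 16); the right piece maps [4, ∞) onto [20, ∞).
These images are disjoint, so no value is attained by both pieces. Hence f is injective.
Because the two images are disjoint, no x < 4 has f(x) = f(4), so we compute f⁻¹(13): 13 lies in (−∞, 16), so solve 7x − 12 = 13: x = (13 + 12)/7 = 25/7.

25/7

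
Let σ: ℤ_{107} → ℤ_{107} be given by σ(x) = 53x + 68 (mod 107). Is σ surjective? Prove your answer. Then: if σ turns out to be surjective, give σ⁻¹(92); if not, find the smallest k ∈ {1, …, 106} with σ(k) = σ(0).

59

Recall: surjectivity means every element of the codomain has a preimage under σ.
Since gcd(53, 107) = 1, 53 is invertible modulo 107. Euclid's algorithm: 107 = 2·53 + 1; back-substituting gives 1 = 105·53 − 52·107, so 53⁻¹ ≡ 105 (mod 107).
Then y ↦ 105(y − 68) is a two-sided inverse to σ, so every y ∈ ℤ_{107} has a preimage.
Hence σ is surjective.
Since σ is surjective, we compute σ⁻¹(92): solve 53x + 68 ≡ 92 (mod 107), i.e. 53x ≡ 24 (mod 107).
Multiplying by 53⁻¹ = 105 gives x ≡ 105·24 = 2520 = 23·107 + 59 ≡ 59 (mod 107).
Check: σ(59) = 53·59 + 68 = 3195 = 29·107 + 92 ≡ 92 (mod 107).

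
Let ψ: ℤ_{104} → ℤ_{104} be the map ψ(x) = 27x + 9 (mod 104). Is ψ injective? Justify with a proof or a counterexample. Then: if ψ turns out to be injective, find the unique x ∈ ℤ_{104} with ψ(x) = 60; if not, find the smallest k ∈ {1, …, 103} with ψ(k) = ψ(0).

25

By definition, ψ is injective when ψ(s) = ψ(t) forces s = t.
Suppose ψ(s) = ψ(t) in ℤ_{104}. Then 27s + 9 ≡ 27t + 9 (mod 104), so 27(s − t) ≡ 0 (mod 104).
Since gcd(27, 104) = 1, 27 is invertible modulo 104, thus s − t ≡ 0 (mod 104), i.e. s = t.
Hence ψ is injective.
We now compute 27⁻¹ mod 104 explicitly. Euclid's algorithm: 104 = 3·27 + 23, 27 = 1·23 + 4, 23 = 5·4 + 3, 4 = 1·3 + 1; back-substituting gives 1 = 27·27 − 7·104, so 27⁻¹ ≡ 27 (mod 104).
Since ψ is injective, we find ψ⁻¹(60): we need 27x ≡ 60 − 9 ≡ 51 (mod 104). Using 27⁻¹ = 27: x ≡ 27·51 = 1377 = 13·104 + 25, so x = 25.
Check: ψ(25) = 27·25 + 9 = 684 = 6·104 + 60 ≡ 60 (mod 104).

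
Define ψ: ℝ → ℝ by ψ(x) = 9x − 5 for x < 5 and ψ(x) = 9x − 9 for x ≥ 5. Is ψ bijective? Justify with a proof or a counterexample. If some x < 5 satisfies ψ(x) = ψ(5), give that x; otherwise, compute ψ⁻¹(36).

41/9

Both pieces are strictly increasing (slopes 9 and 9), so each is injective on its own interval.
The left piece maps (−∞, 5) onto (−∞, 40); the right piece maps [5, ∞) onto [36, ∞).
These images overlap. In particular ψ(5) = 36 (right piece), and solving 9x − 5 = 36 on the left piece gives x = 41/9 < 5.
So ψ(41/9) = ψ(5) with 41/9 ≠ 5, and ψ is not injective, hence not bijective. This x = 41/9 is the requested value below 5.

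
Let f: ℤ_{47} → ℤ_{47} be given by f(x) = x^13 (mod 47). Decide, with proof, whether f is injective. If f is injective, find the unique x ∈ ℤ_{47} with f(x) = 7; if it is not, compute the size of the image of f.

21

Since 47 is prime, the nonzero elements of ℤ_{47} form a cyclic group of order 46.
As gcd(13, 46) = 1, raising to the 13th power is a bijection on this group: if a^13 ≡ b^13 then (ab^{−1})^13 = 1, and the only element of order dividing gcd(13, 46) = 1 is 1, so a = b.
With f(0) = 0 this makes f injective on all of ℤ_{47}, hence bijective (finite equal-size domain and codomain). In particular f is injective.
Since f is injective, we find the preimage of 7. The inverse of x ↦ x^13 on (ℤ_{47})^× is x ↦ x^39, because 13·39 = 507 = 11·46 + 1 ≡ 1 (mod 46) and x^{46} = 1 for x ≠ 0 (Fermat). So f⁻¹(7) = 7^39 mod 47.
Repeated squaring mod 47: 7^1 ≡ 7, 7^2 ≡ 7² = 49 ≡ 2, 7^4 ≡ 2² = 4, 7^8 ≡ 4² = 16, 7^16 ≡ 16² = 256 ≡ 21, 7^32 ≡ 21² = 441 ≡ 18. Since 39 = 32 + 4 + 2 + 1, 7^39 ≡ 18·4·2·7: 18·4 = 72 ≡ 25, then 25·2 = 50 ≡ 3, then 3·7 = 21. So 7^39 ≡ 21 (mod 47).
Hence f⁻¹(7) = 21.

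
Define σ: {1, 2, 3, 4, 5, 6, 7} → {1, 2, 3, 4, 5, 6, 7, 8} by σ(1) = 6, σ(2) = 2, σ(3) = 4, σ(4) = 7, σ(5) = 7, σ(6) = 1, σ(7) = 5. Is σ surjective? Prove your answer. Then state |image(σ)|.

No element maps to 3, so σ is not surjective.
The image of σ is {1, 2, 4, 5, 6, 7}, which has 6 elements.

6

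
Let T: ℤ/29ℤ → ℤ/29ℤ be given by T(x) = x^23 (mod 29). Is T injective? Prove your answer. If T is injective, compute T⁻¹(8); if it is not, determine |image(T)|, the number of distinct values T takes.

Since 29 is prime, the nonzero elements of ℤ/29ℤ form a cyclic group of order 28.
As gcd(23, 28) = 1, raising to the 23rd power is a bijection on this group: if u^23 ≡ v^23 then (uv^{−1})^23 = 1, and the only element of order dividing gcd(23, 28) = 1 is 1, so u = v.
With T(0) = 0 this makes T injective on all of ℤ/29ℤ, hence bijective (finite equal-size domain and codomain). In particular T is injective.
Since T is injective, we find the preimage of 8. The inverse of x ↦ x^23 on (ℤ/29ℤ)^× is x ↦ x^11, because 23·11 = 253 = 9·28 + 1 ≡ 1 (mod 28) and x^{28} = 1 for x ≠ 0 (Fermat). So T⁻¹(8) = 8^11 mod 29.
Repeated squaring mod 29: 8^1 ≡ 8, 8^2 ≡ 8² = 64 ≡ 6, 8^4 ≡ 6² = 36 ≡ 7, 8^8 ≡ 7² = 49 ≡ 20. Since 11 = 8 + 2 + 1, 8^11 ≡ 20·6·8: 20·6 = 120 ≡ 4, then 4·8 = 32 ≡ 3. So 8^11 ≡ 3 (mod 29).
Hence T⁻¹(8) = 3.

3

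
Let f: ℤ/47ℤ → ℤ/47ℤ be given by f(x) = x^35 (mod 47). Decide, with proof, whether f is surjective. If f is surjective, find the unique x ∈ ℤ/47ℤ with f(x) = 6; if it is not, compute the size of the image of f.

36

Since 47 is prime, the nonzero elements of ℤ/47ℤ form a cyclic group of order 46.
As gcd(35, 46) = 1, raising to the 35th power is a bijection on this group: if u^35 ≡ v^35 then (uv^{−1})^35 = 1, and the only element of order dividing gcd(35, 46) = 1 is 1, so u = v.
With f(0) = 0 this makes f injective on all of ℤ/47ℤ, hence bijective (finite equal-size domain and codomain). In particular f is surjective.
Since f is surjective, we find the preimage of 6. The inverse of x ↦ x^35 on (ℤ/47ℤ)^× is x ↦ x^25, because 35·25 = 875 = 19·46 + 1 ≡ 1 (mod 46) and x^{46} = 1 for x ≠ 0 (Fermat). So f⁻¹(6) = 6^25 mod 47.
Repeated squaring mod 47: 6^1 ≡ 6, 6^2 ≡ 6² = 36, 6^4 ≡ 36² = 1296 ≡ 27, 6^8 ≡ 27² = 729 ≡ 24, 6^16 ≡ 24² = 576 ≡ 12. Since 25 = 16 + 8 + 1, 6^25 ≡ 12·24·6: 12·24 = 288 ≡ 6, then 6·6 = 36. So 6^25 ≡ 36 (mod 47).
Hence f⁻¹(6) = 36.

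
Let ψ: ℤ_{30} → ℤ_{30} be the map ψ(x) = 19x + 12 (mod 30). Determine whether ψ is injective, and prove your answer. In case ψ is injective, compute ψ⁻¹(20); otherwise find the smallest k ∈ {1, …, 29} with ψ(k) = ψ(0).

Suppose ψ(x_1) = ψ(x_2) in ℤ_{30}. Then 19x_1 + 12 ≡ 19x_2 + 12 (mod 30), hence 19(x_1 − x_2) ≡ 0 (mod 30).
Since gcd(19, 30) = 1, 19 is invertible modulo 30, thus x_1 − x_2 ≡ 0 (mod 30), i.e. x_1 = x_2.
Thus ψ is injective.
We now compute 19⁻¹ mod 30 explicitly. Euclid's algorithm: 30 = 1·19 + 11, 19 = 1·11 + 8, 11 = 1·8 + 3, 8 = 2·3 + 2, 3 = 1·2 + 1; back-substituting gives 1 = 19·19 − 12·30, so 19⁻¹ ≡ 19 (mod 30).
Since ψ is injective, we compute ψ⁻¹(20): solve 19x + 12 ≡ 20 (mod 30), i.e. 19x ≡ 8 (mod 30).
Multiplying by 19⁻¹ = 19 gives x ≡ 19·8 = 152 = 5·30 + 2 ≡ 2 (mod 30).
Check: ψ(2) = 19·2 + 12 = 50 = 1·30 + 20 ≡ 20 (mod 30).

2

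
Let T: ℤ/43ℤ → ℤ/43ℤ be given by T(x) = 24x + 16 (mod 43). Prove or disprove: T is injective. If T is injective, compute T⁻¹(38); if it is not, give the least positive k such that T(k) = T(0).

If T(u) = T(v), then 24u ≡ 24v (mod 43). Because gcd(24, 43) = 1, we may cancel 24 to get u ≡ v (mod 43).
Hence T is injective.
We now compute 24⁻¹ mod 43 explicitly. Euclid's algorithm: 43 = 1·24 + 19, 24 = 1·19 + 5, 19 = 3·5 + 4, 5 = 1·4 + 1; back-substituting gives 1 = 9·24 − 5·43, so 24⁻¹ ≡ 9 (mod 43).
Since T is injective, we find T⁻¹(38): we need 24x ≡ 38 − 16 ≡ 22 (mod 43). Using 24⁻¹ = 9: x ≡ 9·22 = 198 = 4·43 + 26, so x = 26.
Check: T(26) = 24·26 + 16 = 640 = 14·43 + 38 ≡ 38 (mod 43).

26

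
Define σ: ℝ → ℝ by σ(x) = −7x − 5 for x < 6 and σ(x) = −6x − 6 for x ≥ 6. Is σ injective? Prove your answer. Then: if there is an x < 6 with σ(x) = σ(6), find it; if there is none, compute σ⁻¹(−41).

Both pieces are strictly decreasing (slopes −7 and −6), so each is injective on its own interval.
The left piece maps (−∞, 6) onto (−47, ∞); the right piece maps [6, ∞) onto (−∞, −42].
These images overlap. In particular σ(6) = −42 (right piece), and solving −7x − 5 = −42 on the left piece gives x = 37/7 < 6.
So σ(37/7) = σ(6) with 37/7 ≠ 6, and σ is not injective. This x = 37/7 is the requested value below 6.

37/7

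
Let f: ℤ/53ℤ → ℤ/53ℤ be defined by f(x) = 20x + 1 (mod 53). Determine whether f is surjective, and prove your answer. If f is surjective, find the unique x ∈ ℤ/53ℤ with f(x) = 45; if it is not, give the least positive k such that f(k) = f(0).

34

Recall that f is surjective if every y in the codomain equals f(x) for some x in the domain.
Since gcd(20, 53) = 1, 20 is invertible modulo 53. Euclid's algorithm: 53 = 2·20 + 13, 20 = 1·13 + 7, 13 = 1·7 + 6, 7 = 1·6 + 1; back-substituting gives 1 = 8·20 − 3·53, so 20⁻¹ ≡ 8 (mod 53).
Then y ↦ 8(y − 1) is a two-sided inverse to f, so every y ∈ ℤ/53ℤ has a preimage.
So f is surjective.
Since f is surjective, we compute f⁻¹(45): solve 20x + 1 ≡ 45 (mod 53), i.e. 20x ≡ 44 (mod 53).
Multiplying by 20⁻¹ = 8 gives x ≡ 8·44 = 352 = 6·53 + 34 ≡ 34 (mod 53).
Check: f(34) = 20·34 + 1 = 681 = 12·53 + 45 ≡ 45 (mod 53).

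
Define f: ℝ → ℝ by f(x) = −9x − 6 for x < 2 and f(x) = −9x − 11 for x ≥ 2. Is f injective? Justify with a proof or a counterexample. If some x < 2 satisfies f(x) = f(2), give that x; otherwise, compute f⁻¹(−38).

Both pieces are strictly decreasing (slopes −9 and −9), so each is injective on its own interval.
The left piece maps (−∞, 2) onto (−24, ∞); the right piece maps [2, ∞) onto (−∞, −29].
These images are disjoint, so no value is attained by both pieces. Hence f is injective.
Because the two images are disjoint, no x < 2 has f(x) = f(2), so we compute f⁻¹(−38): −38 lies in (−∞, −29], so solve −9x − 11 = −38: x = (−38 + 11)/(−9) = 3.

3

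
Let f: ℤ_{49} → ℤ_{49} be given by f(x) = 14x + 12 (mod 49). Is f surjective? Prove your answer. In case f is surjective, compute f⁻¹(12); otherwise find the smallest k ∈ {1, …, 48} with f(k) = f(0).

Since gcd(14, 49) = 7, we have 14x ≡ 0 (mod 7) for all x, so f(x) ≡ 5 (mod 7).
But 0 ≢ 5 (mod 7), so 0 ∈ ℤ_{49} has no preimage. So f is not surjective.
Since f is not surjective, we find the least positive k with f(k) = f(0): this means 14k ≡ 0 (mod 49), i.e. 49 ∣ 14k. Since gcd(14, 49) = 7, dividing through by 7 this holds exactly when 7 ∣ 2k, and as gcd(2, 7) = 1, exactly when 7 ∣ k.
The smallest positive such k is 7.

7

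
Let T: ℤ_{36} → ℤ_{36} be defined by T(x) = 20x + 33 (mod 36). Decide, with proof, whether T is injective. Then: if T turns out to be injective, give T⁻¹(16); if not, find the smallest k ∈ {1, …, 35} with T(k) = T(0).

We have gcd(20, 36) = 4 > 1. Taking x_1 = 0 and x_2 = 9: T(0) = 33 and T(9) = 20·9 + 33 = 213 ≡ 33 (mod 36).
So T(0) = T(9) while 0 ≠ 9, hence T is not injective.
Since T is not injective, we find the least positive k with T(k) = T(0): this means 20k ≡ 0 (mod 36), i.e. 36 ∣ 20k. Since gcd(20, 36) = 4, dividing through by 4 this holds exactly when 9 ∣ 5k, and as gcd(5, 9) = 1, exactly when 9 ∣ k.
The smallest positive such k is 9.

9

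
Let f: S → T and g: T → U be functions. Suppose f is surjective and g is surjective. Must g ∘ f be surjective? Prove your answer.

Let c ∈ U. Since g is surjective, there is b ∈ T with g(b) = c. Since f is surjective, there is a ∈ S with f(a) = b.
Then (g ∘ f)(a) = g(b) = c. Therefore g ∘ f is surjective.

surjective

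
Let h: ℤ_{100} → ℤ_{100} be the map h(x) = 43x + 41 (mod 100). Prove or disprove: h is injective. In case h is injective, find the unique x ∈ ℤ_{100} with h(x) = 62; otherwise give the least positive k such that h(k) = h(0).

If h(x_1) = h(x_2), then 43x_1 ≡ 43x_2 (mod 100). Because gcd(43, 100) = 1, we may cancel 43 to get x_1 ≡ x_2 (mod 100).
Thus h is injective.
We now compute 43⁻¹ mod 100 explicitly. Euclid's algorithm: 100 = 2·43 + 14, 43 = 3·14 + 1; back-substituting gives 1 = 7·43 − 3·100, so 43⁻¹ ≡ 7 (mod 100).
Since h is injective, we compute h⁻¹(62): solve 43x + 41 ≡ 62 (mod 100), i.e. 43x ≡ 21 (mod 100).
Multiplying by 43⁻¹ = 7 gives x ≡ 7·21 = 147 = 1·100 + 47 ≡ 47 (mod 100).
Check: h(47) = 43·47 + 41 = 2062 = 20·100 + 62 ≡ 62 (mod 100).

47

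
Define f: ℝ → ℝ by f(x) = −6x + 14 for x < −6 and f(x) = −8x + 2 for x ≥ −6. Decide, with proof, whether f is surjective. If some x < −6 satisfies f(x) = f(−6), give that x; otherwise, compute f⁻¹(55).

Both pieces are strictly decreasing (slopes −6 and −8), so each is injective on its own interval.
The left piece maps (−∞, −6) onto (50, ∞); the right piece maps [−6, ∞) onto (−∞, 50].
These images together cover ℝ, so f is surjective.
Because the two images are disjoint, no x < −6 has f(x) = f(−6), so we compute f⁻¹(55): 55 lies in (50, ∞), so solve −6x + 14 = 55: x = (55 − 14)/(−6) = −41/6.

-41/6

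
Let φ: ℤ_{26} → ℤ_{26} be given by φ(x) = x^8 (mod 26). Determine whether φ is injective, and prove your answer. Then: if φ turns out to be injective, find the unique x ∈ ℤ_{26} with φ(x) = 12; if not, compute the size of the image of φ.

φ(1) = 1^8 = 1.
φ(5): Repeated squaring mod 26: 5^1 ≡ 5, 5^2 ≡ 5² = 25, 5^4 ≡ 25² = 625 ≡ 1, 5^8 ≡ 1² = 1. So 5^8 ≡ 1 (mod 26).
So φ(1) = φ(5) = 1 while 1 ≠ 5, therefore φ is not injective.
Since φ is not injective, we determine |image(φ)|. Computing x^8 mod 26 for each x (by repeated squaring, reducing mod 26 at every step), the values φ(0), φ(1), …, φ(25) are: 0, 1, 22, 9, 16, 1, 16, 3, 14, 3, 22, 9, 14, 13, 14, 9, 22, 3, 14, 3, 16, 1, 16, 9, 22, 1.
The distinct values are {0, 1, 3, 9, 13, 14, 16, 22}; there are 8 of them.

8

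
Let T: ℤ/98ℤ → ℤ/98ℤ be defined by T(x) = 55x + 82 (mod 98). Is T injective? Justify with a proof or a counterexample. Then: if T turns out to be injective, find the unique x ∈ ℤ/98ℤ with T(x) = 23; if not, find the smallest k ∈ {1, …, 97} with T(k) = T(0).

By definition, injectivity means: for all u, v in the domain, T(u) = T(v) implies u = v.
Suppose T(u) = T(v) in ℤ/98ℤ. Then 55u + 82 ≡ 55v + 82 (mod 98), thus 55(u − v) ≡ 0 (mod 98).
Since gcd(55, 98) = 1, 55 is invertible modulo 98, hence u − v ≡ 0 (mod 98), i.e. u = v.
Therefore T is injective.
We now compute 55⁻¹ mod 98 explicitly. Euclid's algorithm: 98 = 1·55 + 43, 55 = 1·43 + 12, 43 = 3·12 + 7, 12 = 1·7 + 5, 7 = 1·5 + 2, 5 = 2·2 + 1; back-substituting gives 1 = 41·55 − 23·98, so 55⁻¹ ≡ 41 (mod 98).
Since T is injective, we compute T⁻¹(23): solve 55x + 82 ≡ 23 (mod 98), i.e. 55x ≡ 39 (mod 98).
Multiplying by 55⁻¹ = 41 gives x ≡ 41·39 = 1599 = 16·98 + 31 ≡ 31 (mod 98).
Check: T(31) = 55·31 + 82 = 1787 = 18·98 + 23 ≡ 23 (mod 98).

31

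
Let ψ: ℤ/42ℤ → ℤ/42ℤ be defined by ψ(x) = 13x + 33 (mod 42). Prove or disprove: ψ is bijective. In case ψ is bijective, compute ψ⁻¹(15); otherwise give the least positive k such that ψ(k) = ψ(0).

18

By definition, ψ is injective if ψ(u) = ψ(v) implies u = v.
Suppose ψ(u) = ψ(v) in ℤ/42ℤ. Then 13u + 33 ≡ 13v + 33 (mod 42), so 13(u − v) ≡ 0 (mod 42).
Since gcd(13, 42) = 1, 13 is invertible modulo 42, hence u − v ≡ 0 (mod 42), i.e. u = v.
We now compute 13⁻¹ mod 42 explicitly. Euclid's algorithm: 42 = 3·13 + 3, 13 = 4·3 + 1; back-substituting gives 1 = 13·13 − 4·42, so 13⁻¹ ≡ 13 (mod 42).
For any y ∈ ℤ/42ℤ, x = 13(y − 33) mod 42 satisfies ψ(x) = 13·13(y − 33) + 33 ≡ y (since 13·13 ≡ 1 mod 42). So every y has a preimage.
Therefore ψ is bijective.
Since ψ is bijective, we find ψ⁻¹(15): we need 13x ≡ 15 − 33 ≡ 24 (mod 42). Using 13⁻¹ = 13: x ≡ 13·24 = 312 = 7·42 + 18, so x = 18.
Check: ψ(18) = 13·18 + 33 = 267 = 6·42 + 15 ≡ 15 (mod 42).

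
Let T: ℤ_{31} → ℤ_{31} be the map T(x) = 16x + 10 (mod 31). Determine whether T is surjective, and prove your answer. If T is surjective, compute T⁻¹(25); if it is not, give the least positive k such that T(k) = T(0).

30

Since gcd(16, 31) = 1, 16 is invertible modulo 31. Euclid's algorithm: 31 = 1·16 + 15, 16 = 1·15 + 1; back-substituting gives 1 = 2·16 − 1·31, so 16⁻¹ ≡ 2 (mod 31).
For any y ∈ ℤ_{31}, x = 2(y − 10) mod 31 satisfies T(x) = 16·2(y − 10) + 10 ≡ y (since 16·2 ≡ 1 mod 31). So every y has a preimage.
So T is surjective.
Since T is surjective, we find T⁻¹(25): we need 16x ≡ 25 − 10 ≡ 15 (mod 31). Using 16⁻¹ = 2: x ≡ 2·15 = 30, so x = 30.
Check: T(30) = 16·30 + 10 = 490 = 15·31 + 25 ≡ 25 (mod 31).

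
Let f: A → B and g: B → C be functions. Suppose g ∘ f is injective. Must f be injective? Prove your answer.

Suppose f(s) = f(t). Applying g: (g ∘ f)(s) = (g ∘ f)(t). Since g ∘ f is injective, s = t. Hence f is injective.

injective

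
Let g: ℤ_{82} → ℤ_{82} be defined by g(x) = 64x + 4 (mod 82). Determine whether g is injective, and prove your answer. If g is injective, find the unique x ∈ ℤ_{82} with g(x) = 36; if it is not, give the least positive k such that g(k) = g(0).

41

Recall that g is injective when g(a) = g(b) forces a = b.
We have gcd(64, 82) = 2 > 1. Taking a = 0 and b = 41: g(0) = 4 and g(41) = 64·41 + 4 = 2628 ≡ 4 (mod 82).
So g(0) = g(41) while 0 ≠ 41, so g is not injective.
Since g is not injective, we find the least positive k with g(k) = g(0): this means 64k ≡ 0 (mod 82), i.e. 82 ∣ 64k. Since gcd(64, 82) = 2, dividing through by 2 this holds exactly when 41 ∣ 32k, and as gcd(32, 41) = 1, exactly when 41 ∣ k.
The smallest positive such k is 41.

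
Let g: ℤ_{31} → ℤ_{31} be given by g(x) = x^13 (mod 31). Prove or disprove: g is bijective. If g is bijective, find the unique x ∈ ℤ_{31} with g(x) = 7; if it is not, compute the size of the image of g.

28

Since 31 is prime, the nonzero elements of ℤ_{31} form a cyclic group of order 30.
As gcd(13, 30) = 1, raising to the 13th power is a bijection on this group: if x_1^13 ≡ x_2^13 then (x_1x_2^{−1})^13 = 1, and the only element of order dividing gcd(13, 30) = 1 is 1, so x_1 = x_2.
With g(0) = 0 this makes g injective on all of ℤ_{31}, hence bijective (finite equal-size domain and codomain). In particular g is bijective.
Since g is bijective, we find the preimage of 7. The inverse of x ↦ x^13 on (ℤ_{31})^× is x ↦ x^7, because 13·7 = 91 = 3·30 + 1 ≡ 1 (mod 30) and x^{30} = 1 for x ≠ 0 (Fermat). So g⁻¹(7) = 7^7 mod 31.
Repeated squaring mod 31: 7^1 ≡ 7, 7^2 ≡ 7² = 49 ≡ 18, 7^4 ≡ 18² = 324 ≡ 14. Since 7 = 4 + 2 + 1, 7^7 ≡ 14·18·7: 14·18 = 252 ≡ 4, then 4·7 = 28. So 7^7 ≡ 28 (mod 31).
Hence g⁻¹(7) = 28.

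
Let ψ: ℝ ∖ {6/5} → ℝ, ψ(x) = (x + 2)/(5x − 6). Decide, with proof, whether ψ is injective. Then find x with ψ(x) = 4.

Suppose ψ(s) = ψ(t). Cross-multiplying: (s + 2)(5t − 6) = (t + 2)(5s − 6).
Expanding both sides and cancelling the symmetric terms leaves −16·(s − t) = 0. Since −16 ≠ 0, s = t. Therefore ψ is injective.
Solving ψ(x) = 4: cross-multiplying gives x + 2 = 4(5x − 6), which rearranges to −19x = −26, so x = 26/19.

26/19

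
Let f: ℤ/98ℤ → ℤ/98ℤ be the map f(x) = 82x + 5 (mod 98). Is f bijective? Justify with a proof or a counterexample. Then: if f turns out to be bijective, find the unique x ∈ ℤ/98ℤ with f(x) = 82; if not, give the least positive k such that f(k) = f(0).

We have gcd(82, 98) = 2 > 1. Taking s = 0 and t = 49: f(0) = 5 and f(49) = 82·49 + 5 = 4023 ≡ 5 (mod 98).
So f(0) = f(49) while 0 ≠ 49, hence f is not injective, hence not bijective.
Since f is not bijective, we find the least positive k with f(k) = f(0): this means 82k ≡ 0 (mod 98), i.e. 98 ∣ 82k. Since gcd(82, 98) = 2, dividing through by 2 this holds exactly when 49 ∣ 41k, and as gcd(41, 49) = 1, exactly when 49 ∣ k.
The smallest positive such k is 49.

49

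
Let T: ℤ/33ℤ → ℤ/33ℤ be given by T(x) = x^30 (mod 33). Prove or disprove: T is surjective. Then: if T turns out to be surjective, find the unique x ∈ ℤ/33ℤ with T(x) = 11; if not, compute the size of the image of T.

4

T(1) = 1^30 = 1.
T(2): Repeated squaring mod 33: 2^1 ≡ 2, 2^2 ≡ 2² = 4, 2^4 ≡ 4² = 16, 2^8 ≡ 16² = 256 ≡ 25, 2^16 ≡ 25² = 625 ≡ 31. Since 30 = 16 + 8 + 4 + 2, 2^30 ≡ 31·25·16·4: 31·25 = 775 ≡ 16, then 16·16 = 256 ≡ 25, then 25·4 = 100 ≡ 1. So 2^30 ≡ 1 (mod 33).
So T(1) = T(2) = 1 while 1 ≠ 2, so T is not injective.
A non-injective map from the 33-element set ℤ/33ℤ to itself takes at most 32 distinct values, so it cannot be surjective. Thus T is not surjective.
Since T is not surjective, we determine |image(T)|. Computing x^30 mod 33 for each x (by repeated squaring, reducing mod 33 at every step), the values T(0), T(1), …, T(32) are: 0, 1, 1, 12, 1, 1, 12, 1, 1, 12, 1, 22, 12, 1, 1, 12, 1, 1, 12, 1, 1, 12, 22, 1, 12, 1, 1, 12, 1, 1, 12, 1, 1.
The distinct values are {0, 1, 12, 22}; there are 4 of them.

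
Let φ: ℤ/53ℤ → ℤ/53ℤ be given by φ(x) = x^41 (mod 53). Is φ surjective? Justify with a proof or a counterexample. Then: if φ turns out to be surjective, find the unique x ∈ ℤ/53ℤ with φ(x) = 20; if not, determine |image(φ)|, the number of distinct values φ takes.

32

Since 53 is prime, the nonzero elements of ℤ/53ℤ form a cyclic group of order 52.
As gcd(41, 52) = 1, raising to the 41st power is a bijection on this group: if s^41 ≡ t^41 then (st^{−1})^41 = 1, and the only element of order dividing gcd(41, 52) = 1 is 1, so s = t.
With φ(0) = 0 this makes φ injective on all of ℤ/53ℤ, hence bijective (finite equal-size domain and codomain). In particular φ is surjective.
Since φ is surjective, we find the preimage of 20. The inverse of x ↦ x^41 on (ℤ/53ℤ)^× is x ↦ x^33, because 41·33 = 1353 = 26·52 + 1 ≡ 1 (mod 52) and x^{52} = 1 for x ≠ 0 (Fermat). So φ⁻¹(20) = 20^33 mod 53.
Repeated squaring mod 53: 20^1 ≡ 20, 20^2 ≡ 20² = 400 ≡ 29, 20^4 ≡ 29² = 841 ≡ 46, 20^8 ≡ 46² = 2116 ≡ 49, 20^16 ≡ 49² = 2401 ≡ 16, 20^32 ≡ 16² = 256 ≡ 44. Since 33 = 32 + 1, 20^33 ≡ 44·20: 44·20 = 880 ≡ 32. So 20^33 ≡ 32 (mod 53).
Hence φ⁻¹(20) = 32.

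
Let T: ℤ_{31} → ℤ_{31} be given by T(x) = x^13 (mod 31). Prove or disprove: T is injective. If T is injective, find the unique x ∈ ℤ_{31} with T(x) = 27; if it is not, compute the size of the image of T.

15

Since 31 is prime, the nonzero elements of ℤ_{31} form a cyclic group of order 30.
As gcd(13, 30) = 1, raising to the 13th power is a bijection on this group: if a^13 ≡ b^13 then (ab^{−1})^13 = 1, and the only element of order dividing gcd(13, 30) = 1 is 1, so a = b.
With T(0) = 0 this makes T injective on all of ℤ_{31}, hence bijective (finite equal-size domain and codomain). In particular T is injective.
Since T is injective, we find the preimage of 27. The inverse of x ↦ x^13 on (ℤ_{31})^× is x ↦ x^7, because 13·7 = 91 = 3·30 + 1 ≡ 1 (mod 30) and x^{30} = 1 for x ≠ 0 (Fermat). So T⁻¹(27) = 27^7 mod 31.
Repeated squaring mod 31: 27^1 ≡ 27, 27^2 ≡ 27² = 729 ≡ 16, 27^4 ≡ 16² = 256 ≡ 8. Since 7 = 4 + 2 + 1, 27^7 ≡ 8·16·27: 8·16 = 128 ≡ 4, then 4·27 = 108 ≡ 15. So 27^7 ≡ 15 (mod 31).
Hence T⁻¹(27) = 15.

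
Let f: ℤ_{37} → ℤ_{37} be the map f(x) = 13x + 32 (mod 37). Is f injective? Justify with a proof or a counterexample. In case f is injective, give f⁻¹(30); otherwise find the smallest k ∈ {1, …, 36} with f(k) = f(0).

Recall: f is injective when f(x_1) = f(x_2) forces x_1 = x_2.
Suppose f(x_1) = f(x_2) in ℤ_{37}. Then 13x_1 + 32 ≡ 13x_2 + 32 (mod 37), hence 13(x_1 − x_2) ≡ 0 (mod 37).
Since gcd(13, 37) = 1, 13 is invertible modulo 37, therefore x_1 − x_2 ≡ 0 (mod 37), i.e. x_1 = x_2.
So f is injective.
We now compute 13⁻¹ mod 37 explicitly. Euclid's algorithm: 37 = 2·13 + 11, 13 = 1·11 + 2, 11 = 5·2 + 1; back-substituting gives 1 = 20·13 − 7·37, so 13⁻¹ ≡ 20 (mod 37).
Since f is injective, we compute f⁻¹(30): solve 13x + 32 ≡ 30 (mod 37), i.e. 13x ≡ 35 (mod 37).
Multiplying by 13⁻¹ = 20 gives x ≡ 20·35 = 700 = 18·37 + 34 ≡ 34 (mod 37).
Check: f(34) = 13·34 + 32 = 474 = 12·37 + 30 ≡ 30 (mod 37).

34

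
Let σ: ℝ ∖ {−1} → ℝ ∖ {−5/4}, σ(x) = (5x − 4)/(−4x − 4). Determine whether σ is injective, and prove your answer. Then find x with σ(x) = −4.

Suppose σ(x_1) = σ(x_2). Cross-multiplying: (5x_1 − 4)(−4x_2 − 4) = (5x_2 − 4)(−4x_1 − 4).
Expanding both sides and cancelling the symmetric terms leaves −36·(x_1 − x_2) = 0. Since −36 ≠ 0, x_1 = x_2. Hence σ is injective.
Solving σ(x) = −4: cross-multiplying gives 5x − 4 = −4(−4x − 4), which rearranges to −11x = 20, so x = −20/11.

-20/11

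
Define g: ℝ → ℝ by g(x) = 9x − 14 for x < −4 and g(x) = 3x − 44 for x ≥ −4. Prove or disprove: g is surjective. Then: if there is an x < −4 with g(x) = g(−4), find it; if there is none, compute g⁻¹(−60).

-14/3

Both pieces are strictly increasing (slopes 9 and 3), so each is injective on its own interval.
The left piece maps (−∞, −4) onto (−∞, −50); the right piece maps [−4, ∞) onto [−56, ∞).
The union (−∞, −50) ∪ [−56, ∞) covers ℝ, so g is surjective.
For the follow-up: the images overlap, so an x < −4 with g(x) = g(−4) exists. g(−4) = −56; solving 9x − 14 = −56 for x < −4 gives x = (−56 + 14)/9 = −14/3.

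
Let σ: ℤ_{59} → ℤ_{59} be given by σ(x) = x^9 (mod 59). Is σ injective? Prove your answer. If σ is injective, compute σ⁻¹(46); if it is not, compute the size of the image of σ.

27

Since 59 is prime, the nonzero elements of ℤ_{59} form a cyclic group of order 58.
As gcd(9, 58) = 1, raising to the 9th power is a bijection on this group: if a^9 ≡ b^9 then (ab^{−1})^9 = 1, and the only element of order dividing gcd(9, 58) = 1 is 1, so a = b.
With σ(0) = 0 this makes σ injective on all of ℤ_{59}, hence bijective (finite equal-size domain and codomain). In particular σ is injective.
Since σ is injective, we find the preimage of 46. The inverse of x ↦ x^9 on (ℤ_{59})^× is x ↦ x^13, because 9·13 = 117 = 2·58 + 1 ≡ 1 (mod 58) and x^{58} = 1 for x ≠ 0 (Fermat). So σ⁻¹(46) = 46^13 mod 59.
Repeated squaring mod 59: 46^1 ≡ 46, 46^2 ≡ 46² = 2116 ≡ 51, 46^4 ≡ 51² = 2601 ≡ 5, 46^8 ≡ 5² = 25. Since 13 = 8 + 4 + 1, 46^13 ≡ 25·5·46: 25·5 = 125 ≡ 7, then 7·46 = 322 ≡ 27. So 46^13 ≡ 27 (mod 59).
Hence σ⁻¹(46) = 27.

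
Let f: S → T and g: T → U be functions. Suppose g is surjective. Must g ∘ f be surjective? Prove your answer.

not surjective

No. Take S = {0}, T = U = {0, 1, 2}, f(0) = 0, and g = identity (surjective).
Then (g ∘ f)(0) = 0, and 2 ∈ U has no preimage under g ∘ f, so g ∘ f is not surjective.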